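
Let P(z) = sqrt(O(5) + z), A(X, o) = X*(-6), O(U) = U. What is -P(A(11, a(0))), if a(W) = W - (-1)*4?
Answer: -I*sqrt(61) ≈ -7.8102*I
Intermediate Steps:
a(W) = 4 + W (a(W) = W - 1*(-4) = W + 4 = 4 + W)
A(X, o) = -6*X
P(z) = sqrt(5 + z)
-P(A(11, a(0))) = -sqrt(5 - 6*11) = -sqrt(5 - 66) = -sqrt(-61) = -I*sqrt(61)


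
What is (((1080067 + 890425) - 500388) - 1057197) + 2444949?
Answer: 2857856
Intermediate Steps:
(((1080067 + 890425) - 500388) - 1057197) + 2444949 = ((1970492 - 500388) - 1057197) + 2444949 = (1470104 - 1057197) + 2444949 = 412907 + 2444949 = 2857856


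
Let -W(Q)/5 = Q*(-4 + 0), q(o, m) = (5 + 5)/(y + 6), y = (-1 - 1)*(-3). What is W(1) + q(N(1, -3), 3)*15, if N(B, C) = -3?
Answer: 65/2 ≈ 32.500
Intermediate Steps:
y = 6 (y = -2*(-3) = 6)
q(o, m) = 5/6 (q(o, m) = (5 + 5)/(6 + 6) = 10/12 = 10*(1/12) = 5/6)
W(Q) = 20*Q (W(Q) = -5*Q*(-4 + 0) = -5*Q*(-4) = -(-20)*Q = 20*Q)
W(1) + q(N(1, -3), 3)*15 = 20*1 + (5/6)*15 = 20 + 25/2 = 65/2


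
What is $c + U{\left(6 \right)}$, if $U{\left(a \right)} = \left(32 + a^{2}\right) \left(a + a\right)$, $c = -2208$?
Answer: $-1392$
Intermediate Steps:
$U{\left(a \right)} = 2 a \left(32 + a^{2}\right)$ ($U{\left(a \right)} = \left(32 + a^{2}\right) 2 a = 2 a \left(32 + a^{2}\right)$)
$c + U{\left(6 \right)} = -2208 + 2 \cdot 6 \left(32 + 6^{2}\right) = -2208 + 2 \cdot 6 \left(32 + 36\right) = -2208 + 2 \cdot 6 \cdot 68 = -2208 + 816 = -1392$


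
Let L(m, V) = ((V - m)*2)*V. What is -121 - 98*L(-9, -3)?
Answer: 3407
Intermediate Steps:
L(m, V) = V*(-2*m + 2*V) (L(m, V) = (-2*m + 2*V)*V = V*(-2*m + 2*V))
-121 - 98*L(-9, -3) = -121 - 196*(-3)*(-3 - 1*(-9)) = -121 - 196*(-3)*(-3 + 9) = -121 - 196*(-3)*6 = -121 - 98*(-36) = -121 + 3528 = 3407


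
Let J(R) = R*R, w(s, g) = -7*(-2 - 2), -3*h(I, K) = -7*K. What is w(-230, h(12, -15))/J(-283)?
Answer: 28/80089 ≈ 0.00034961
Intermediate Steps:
h(I, K) = 7*K/3 (h(I, K) = -(-7)*K/3 = 7*K/3)
w(s, g) = 28 (w(s, g) = -7*(-4) = 28)
J(R) = R²
w(-230, h(12, -15))/J(-283) = 28/((-283)²) = 28/80089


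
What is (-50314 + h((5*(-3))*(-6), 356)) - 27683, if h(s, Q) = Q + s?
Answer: -77551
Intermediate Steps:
(-50314 + h((5*(-3))*(-6), 356)) - 27683 = (-50314 + (356 + (5*(-3))*(-6))) - 27683 = (-50314 + (356 - 15*(-6))) - 27683 = (-50314 + (356 + 90)) - 27683 = (-50314 + 446) - 27683 = -49868 - 27683 = -77551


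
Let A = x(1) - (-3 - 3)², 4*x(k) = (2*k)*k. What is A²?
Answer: 5041/4 ≈ 1260.3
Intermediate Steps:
x(k) = k²/2 (x(k) = ((2*k)*k)/4 = (2*k²)/4 = k²/2)
A = -71/2 (A = (½)*1² - (-3 - 3)² = (½)*1 - 1*(-6)² = ½ - 1*36 = ½ - 36 = -71/2 ≈ -35.500)
A² = (-71/2)² = 5041/4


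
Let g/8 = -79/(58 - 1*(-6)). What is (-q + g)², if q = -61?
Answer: 167281/64 ≈ 2613.8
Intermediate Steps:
g = -79/8 (g = 8*(-79/(58 - 1*(-6))) = 8*(-79/(58 + 6)) = 8*(-79/64) = -79/8 ≈ -9.8750)
(-q + g)² = (-1*(-61) - 79/8)² = (61 - 79/8)² = (409/8)² = 167281/64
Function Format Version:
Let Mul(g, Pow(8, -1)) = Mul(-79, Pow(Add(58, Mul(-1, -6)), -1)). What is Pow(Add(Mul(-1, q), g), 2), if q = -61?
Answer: Rational(167281, 64) ≈ 2613.8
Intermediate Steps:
g = Rational(-79, 8) (g = Mul(8, Mul(-79, Pow(Add(58, Mul(-1, -6)), -1))) = Mul(8, Mul(-79, Pow(Add(58, 6), -1))) = Mul(8, Mul(-79, Pow(64, -1))) = Mul(8, Mul(-79, Rational(1, 64))) = Mul(8, Rational(-79, 64)) = Rational(-79, 8) ≈ -9.8750)
Pow(Add(Mul(-1, q), g), 2) = Pow(Add(Mul(-1, -61), Rational(-79, 8)), 2) = Pow(Add(61, Rational(-79, 8)), 2) = Pow(Rational(409, 8), 2) = Rational(167281, 64)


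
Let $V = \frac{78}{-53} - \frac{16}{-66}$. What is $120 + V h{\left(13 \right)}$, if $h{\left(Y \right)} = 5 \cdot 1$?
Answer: $\frac{199130}{1749} \approx 113.85$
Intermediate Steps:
$V = - \frac{2150}{1749}$ ($V = 78 \left(- \frac{1}{53}\right) - - \frac{8}{33} = - \frac{78}{53} + \frac{8}{33} = - \frac{2150}{1749} \approx -1.2293$)
$h{\left(Y \right)} = 5$
$120 + V h{\left(13 \right)} = 120 - \frac{10750}{1749} = \frac{199130}{1749}$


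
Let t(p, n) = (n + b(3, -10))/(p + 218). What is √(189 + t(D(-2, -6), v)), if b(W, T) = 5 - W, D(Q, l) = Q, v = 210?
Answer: √61554/18 ≈ 13.783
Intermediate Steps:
t(p, n) = (2 + n)/(218 + p) (t(p, n) = (n + (5 - 1*3))/(p + 218) = (n + (5 - 3))/(218 + p) = (n + 2)/(218 + p) = (2 + n)/(218 + p))
√(189 + t(D(-2, -6), v)) = √(189 + (2 + 210)/(218 - 2)) = √(189 + 212/216) = √(189 + (1/216)*212) = √(189 + 53/54) = √(10259/54) = √61554/18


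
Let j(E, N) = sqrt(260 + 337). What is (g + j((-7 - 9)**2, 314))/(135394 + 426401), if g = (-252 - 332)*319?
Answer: -186296/561795 + sqrt(597)/561795 ≈ -0.33156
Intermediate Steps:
g = -186296 (g = -584*319 = -186296)
j(E, N) = sqrt(597)
(g + j((-7 - 9)**2, 314))/(135394 + 426401) = (-186296 + sqrt(597))/(135394 + 426401) = (-186296 + sqrt(597))/561795 = (-186296 + sqrt(597))*(1/561795) = -186296/561795 + sqrt(597)/561795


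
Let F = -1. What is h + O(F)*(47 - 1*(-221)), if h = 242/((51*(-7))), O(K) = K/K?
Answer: 95434/357 ≈ 267.32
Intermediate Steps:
O(K) = 1
h = -242/357 (h = 242/(-357) = 242*(-1/357) = -242/357 ≈ -0.67787)
h + O(F)*(47 - 1*(-221)) = -242/357 + 1*(47 - 1*(-221)) = -242/357 + 1*(47 + 221) = -242/357 + 1*268 = -242/357 + 268 = 95434/357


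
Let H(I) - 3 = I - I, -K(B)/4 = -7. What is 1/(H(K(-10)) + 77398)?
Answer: 1/77401 ≈ 1.2920e-5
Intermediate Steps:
K(B) = 28 (K(B) = -4*(-7) = 28)
H(I) = 3 (H(I) = 3 + (I - I) = 3 + 0 = 3)
1/(H(K(-10)) + 77398) = 1/(3 + 77398) = 1/77401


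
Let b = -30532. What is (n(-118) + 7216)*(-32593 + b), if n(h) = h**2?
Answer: -1334462500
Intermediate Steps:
(n(-118) + 7216)*(-32593 + b) = ((-118)**2 + 7216)*(-32593 - 30532) = (13924 + 7216)*(-63125) = 21140*(-63125) = -1334462500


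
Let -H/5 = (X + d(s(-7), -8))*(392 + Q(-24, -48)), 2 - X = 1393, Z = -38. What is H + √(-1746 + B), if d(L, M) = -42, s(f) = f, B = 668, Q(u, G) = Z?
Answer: 2536410 + 7*I*√22 ≈ 2.5364e+6 + 32.833*I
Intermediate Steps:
Q(u, G) = -38
X = -1391 (X = 2 - 1*1393 = 2 - 1393 = -1391)
H = 2536410 (H = -5*(-1391 - 42)*(392 - 38) = -(-7165)*354 = -5*(-507282) = 2536410)
H + √(-1746 + B) = 2536410 + √(-1746 + 668) = 2536410 + √(-1078) = 2536410 + 7*I*√22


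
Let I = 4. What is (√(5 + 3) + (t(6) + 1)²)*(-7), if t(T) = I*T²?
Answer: -147175 - 14*√2 ≈ -1.4719e+5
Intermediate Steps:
t(T) = 4*T²
(√(5 + 3) + (t(6) + 1)²)*(-7) = (√(5 + 3) + (4*6² + 1)²)*(-7) = (√8 + (4*36 + 1)²)*(-7) = (2*√2 + (144 + 1)²)*(-7) = (2*√2 + 145²)*(-7) = (2*√2 + 21025)*(-7) = (21025 + 2*√2)*(-7) = -147175 - 14*√2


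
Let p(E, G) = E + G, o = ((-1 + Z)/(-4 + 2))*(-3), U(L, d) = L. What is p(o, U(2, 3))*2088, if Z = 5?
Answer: 16704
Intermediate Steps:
o = 6 (o = ((-1 + 5)/(-4 + 2))*(-3) = (4/(-2))*(-3) = (4*(-½))*(-3) = -2*(-3) = 6)
p(o, U(2, 3))*2088 = (6 + 2)*2088 = 8*2088 = 16704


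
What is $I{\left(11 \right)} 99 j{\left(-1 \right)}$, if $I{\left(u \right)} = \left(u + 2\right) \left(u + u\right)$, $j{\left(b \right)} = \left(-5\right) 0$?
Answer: $0$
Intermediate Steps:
$j{\left(b \right)} = 0$
$I{\left(u \right)} = 2 u \left(2 + u\right)$ ($I{\left(u \right)} = \left(2 + u\right) 2 u = 2 u \left(2 + u\right)$)
$I{\left(11 \right)} 99 j{\left(-1 \right)} = 2 \cdot 11 \left(2 + 11\right) 99 \cdot 0 = 2 \cdot 11 \cdot 13 \cdot 99 \cdot 0 = 286 \cdot 99 \cdot 0 = 28314 \cdot 0 = 0$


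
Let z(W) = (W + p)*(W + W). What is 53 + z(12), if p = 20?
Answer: 821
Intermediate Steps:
z(W) = 2*W*(20 + W) (z(W) = (W + 20)*(W + W) = (20 + W)*(2*W) = 2*W*(20 + W))
53 + z(12) = 53 + 2*12*(20 + 12) = 53 + 2*12*32 = 53 + 768 = 821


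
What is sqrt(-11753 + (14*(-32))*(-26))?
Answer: I*sqrt(105) ≈ 10.247*I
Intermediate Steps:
sqrt(-11753 + (14*(-32))*(-26)) = sqrt(-11753 - 448*(-26)) = sqrt(-11753 + 11648) = sqrt(-105) = I*sqrt(105)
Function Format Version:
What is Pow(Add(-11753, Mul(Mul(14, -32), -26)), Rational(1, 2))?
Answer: Mul(I, Pow(105, Rational(1, 2))) ≈ Mul(10.247, I)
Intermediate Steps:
Pow(Add(-11753, Mul(Mul(14, -32), -26)), Rational(1, 2)) = Pow(Add(-11753, Mul(-448, -26)), Rational(1, 2)) = Pow(Add(-11753, 11648), Rational(1, 2)) = Pow(-105, Rational(1, 2)) = Mul(I, Pow(105, Rational(1, 2)))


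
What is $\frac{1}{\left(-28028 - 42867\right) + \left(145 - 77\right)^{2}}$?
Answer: $- \frac{1}{66271} \approx -1.509 \cdot 10^{-5}$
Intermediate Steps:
$\frac{1}{\left(-28028 - 42867\right) + \left(145 - 77\right)^{2}} = \frac{1}{-70895 + 68^{2}} = \frac{1}{-70895 + 4624} = \frac{1}{-66271} = - \frac{1}{66271}$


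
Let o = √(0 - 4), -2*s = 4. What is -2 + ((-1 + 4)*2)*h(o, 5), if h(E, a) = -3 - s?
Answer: -8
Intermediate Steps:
s = -2 (s = -½*4 = -2)
o = 2*I (o = √(-4) = 2*I ≈ 2.0*I)
h(E, a) = -1 (h(E, a) = -3 - 1*(-2) = -3 + 2 = -1)
-2 + ((-1 + 4)*2)*h(o, 5) = -2 + ((-1 + 4)*2)*(-1) = -2 + (3*2)*(-1) = -2 + 6*(-1) = -2 - 6 = -8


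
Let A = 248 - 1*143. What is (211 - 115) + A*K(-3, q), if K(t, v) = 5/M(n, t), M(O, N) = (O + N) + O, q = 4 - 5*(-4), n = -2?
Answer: 21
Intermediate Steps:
q = 24 (q = 4 + 20 = 24)
M(O, N) = N + 2*O (M(O, N) = (N + O) + O = N + 2*O)
A = 105 (A = 248 - 143 = 105)
K(t, v) = 5/(-4 + t) (K(t, v) = 5/(t + 2*(-2)) = 5/(t - 4) = 5/(-4 + t))
(211 - 115) + A*K(-3, q) = (211 - 115) + 105*(5/(-4 - 3)) = 96 + 105*(5/(-7)) = 96 + 105*(5*(-⅐)) = 96 + 105*(-5/7) = 96 - 75 = 21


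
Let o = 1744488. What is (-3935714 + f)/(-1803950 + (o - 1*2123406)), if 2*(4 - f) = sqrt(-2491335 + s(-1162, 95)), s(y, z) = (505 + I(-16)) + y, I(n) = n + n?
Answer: 1967855/1091434 + I*sqrt(623006)/2182868 ≈ 1.803 + 0.00036159*I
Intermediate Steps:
I(n) = 2*n
s(y, z) = 473 + y (s(y, z) = (505 + 2*(-16)) + y = (505 - 32) + y = 473 + y)
f = 4 - I*sqrt(623006) (f = 4 - sqrt(-2491335 + (473 - 1162))/2 = 4 - sqrt(-2491335 - 689)/2 = 4 - I*sqrt(623006) ≈ 4.0 - 789.31*I)
(-3935714 + f)/(-1803950 + (o - 1*2123406)) = (-3935714 + (4 - I*sqrt(623006)))/(-1803950 + (1744488 - 1*2123406)) = (-3935710 - I*sqrt(623006))/(-1803950 + (1744488 - 2123406)) = (-3935710 - I*sqrt(623006))/(-1803950 - 378918) = (-3935710 - I*sqrt(623006))/(-2182868) = (-3935710 - I*sqrt(623006))*(-1/2182868) = 1967855/1091434 + I*sqrt(623006)/2182868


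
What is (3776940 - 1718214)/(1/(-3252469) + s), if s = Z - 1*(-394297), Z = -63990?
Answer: 1115990415749/179052212997 ≈ 6.2328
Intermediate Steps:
s = 330307 (s = -63990 - 1*(-394297) = -63990 + 394297 = 330307)
(3776940 - 1718214)/(1/(-3252469) + s) = (3776940 - 1718214)/(1/(-3252469) + 330307) = 2058726/(-1/3252469 + 330307) = 2058726/(1074313277982/3252469) = 2058726*(3252469/1074313277982) = 1115990415749/179052212997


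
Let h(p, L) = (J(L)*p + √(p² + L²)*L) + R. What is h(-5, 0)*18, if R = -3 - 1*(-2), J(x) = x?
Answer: -18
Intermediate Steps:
R = -1 (R = -3 + 2 = -1)
h(p, L) = -1 + L*p + L*√(L² + p²) (h(p, L) = (L*p + √(p² + L²)*L) - 1 = (L*p + √(L² + p²)*L) - 1 = (L*p + L*√(L² + p²)) - 1 = -1 + L*p + L*√(L² + p²))
h(-5, 0)*18 = (-1 + 0*(-5) + 0*√(0² + (-5)²))*18 = (-1 + 0 + 0*√(0 + 25))*18 = (-1 + 0 + 0*√25)*18 = (-1 + 0 + 0*5)*18 = (-1 + 0 + 0)*18 = -1*18 = -18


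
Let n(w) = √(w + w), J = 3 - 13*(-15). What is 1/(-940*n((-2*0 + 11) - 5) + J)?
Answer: -33/1760666 - 470*√3/2640999 ≈ -0.00032698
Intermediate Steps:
J = 198 (J = 3 + 195 = 198)
n(w) = √2*√w (n(w) = √(2*w) = √2*√w)
1/(-940*n((-2*0 + 11) - 5) + J) = 1/(-940*√2*√((-2*0 + 11) - 5) + 198) = 1/(-940*√2*√((0 + 11) - 5) + 198) = 1/(-940*√2*√(11 - 5) + 198) = 1/(-940*√2*√6 + 198) = 1/(-1880*√3 + 198) = 1/(198 - 1880*√3)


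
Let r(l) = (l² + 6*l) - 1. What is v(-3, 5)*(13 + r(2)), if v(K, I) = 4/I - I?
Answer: -588/5 ≈ -117.60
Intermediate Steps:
r(l) = -1 + l² + 6*l
v(K, I) = -I + 4/I
v(-3, 5)*(13 + r(2)) = (-1*5 + 4/5)*(13 + (-1 + 2² + 6*2)) = (-5 + 4*(⅕))*(13 + (-1 + 4 + 12)) = (-5 + ⅘)*(13 + 15) = -21/5*28 = -588/5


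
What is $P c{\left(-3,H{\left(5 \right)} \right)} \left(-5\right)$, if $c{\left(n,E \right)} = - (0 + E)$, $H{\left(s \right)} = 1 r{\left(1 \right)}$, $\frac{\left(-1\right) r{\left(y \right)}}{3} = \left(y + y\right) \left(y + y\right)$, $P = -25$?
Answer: $1500$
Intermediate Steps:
$r{\left(y \right)} = - 12 y^{2}$ ($r{\left(y \right)} = - 3 \left(y + y\right) \left(y + y\right) = - 3 \cdot 2 y 2 y = - 3 \cdot 4 y^{2} = - 12 y^{2}$)
$H{\left(s \right)} = -12$ ($H{\left(s \right)} = 1 \left(- 12 \cdot 1^{2}\right) = 1 \left(\left(-12\right) 1\right) = 1 \left(-12\right) = -12$)
$c{\left(n,E \right)} = - E$
$P c{\left(-3,H{\left(5 \right)} \right)} \left(-5\right) = - 25 \left(\left(-1\right) \left(-12\right)\right) \left(-5\right) = \left(-25\right) 12 \left(-5\right) = \left(-300\right) \left(-5\right) = 1500$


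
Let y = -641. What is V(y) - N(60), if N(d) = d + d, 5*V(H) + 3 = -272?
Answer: -175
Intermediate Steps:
V(H) = -55 (V(H) = -⅗ + (⅕)*(-272) = -⅗ - 272/5 = -55)
N(d) = 2*d
V(y) - N(60) = -55 - 2*60 = -55 - 1*120 = -55 - 120 = -175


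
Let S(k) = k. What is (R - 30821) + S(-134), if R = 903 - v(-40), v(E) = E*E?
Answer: -31652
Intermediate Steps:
v(E) = E**2
R = -697 (R = 903 - 1*(-40)**2 = 903 - 1*1600 = 903 - 1600 = -697)
(R - 30821) + S(-134) = (-697 - 30821) - 134 = -31518 - 134 = -31652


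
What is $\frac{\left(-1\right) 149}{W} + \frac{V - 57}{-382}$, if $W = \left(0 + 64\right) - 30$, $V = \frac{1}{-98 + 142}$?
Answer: $- \frac{1209577}{285736} \approx -4.2332$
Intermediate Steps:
$V = \frac{1}{44} \approx 0.022727$
$W = 34$ ($W = 64 - 30 = 34$)
$\frac{\left(-1\right) 149}{W} + \frac{V - 57}{-382} = \frac{\left(-1\right) 149}{34} + \frac{\frac{1}{44} - 57}{-382} = \left(-149\right) \frac{1}{34} + \left(\frac{1}{44} - 57\right) \left(- \frac{1}{382}\right) = - \frac{149}{34} - - \frac{2507}{16808} = - \frac{149}{34} + \frac{2507}{16808} = - \frac{1209577}{285736}$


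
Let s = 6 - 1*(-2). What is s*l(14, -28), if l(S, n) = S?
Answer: 112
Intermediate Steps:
s = 8 (s = 6 + 2 = 8)
s*l(14, -28) = 8*14 = 112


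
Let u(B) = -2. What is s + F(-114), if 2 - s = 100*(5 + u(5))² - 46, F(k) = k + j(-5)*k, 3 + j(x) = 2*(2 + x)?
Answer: 60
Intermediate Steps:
j(x) = 1 + 2*x (j(x) = -3 + 2*(2 + x) = -3 + (4 + 2*x) = 1 + 2*x)
F(k) = -8*k (F(k) = k + (1 + 2*(-5))*k = k + (1 - 10)*k = k - 9*k = -8*k)
s = -852 (s = 2 - (100*(5 - 2)² - 46) = 2 - (100*3² - 46) = 2 - (100*9 - 46) = 2 - (900 - 46) = 2 - 1*854 = 2 - 854 = -852)
s + F(-114) = -852 - 8*(-114) = -852 + 912 = 60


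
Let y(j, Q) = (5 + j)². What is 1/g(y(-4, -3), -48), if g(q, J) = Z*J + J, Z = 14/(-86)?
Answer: -43/1728 ≈ -0.024884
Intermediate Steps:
Z = -7/43 (Z = 14*(-1/86) = -7/43 ≈ -0.16279)
g(q, J) = 36*J/43 (g(q, J) = -7*J/43 + J = 36*J/43)
1/g(y(-4, -3), -48) = 1/((36/43)*(-48)) = 1/(-1728/43) = -43/1728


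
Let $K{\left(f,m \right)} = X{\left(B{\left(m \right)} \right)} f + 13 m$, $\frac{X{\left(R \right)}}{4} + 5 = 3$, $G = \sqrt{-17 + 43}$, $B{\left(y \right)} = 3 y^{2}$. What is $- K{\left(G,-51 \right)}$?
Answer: $663 + 8 \sqrt{26} \approx 703.79$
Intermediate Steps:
$G = \sqrt{26} \approx 5.099$
$X{\left(R \right)} = -8$ ($X{\left(R \right)} = -20 + 4 \cdot 3 = -20 + 12 = -8$)
$K{\left(f,m \right)} = - 8 f + 13 m$
$- K{\left(G,-51 \right)} = - (- 8 \sqrt{26} + 13 \left(-51\right)) = - (- 8 \sqrt{26} - 663) = - (-663 - 8 \sqrt{26}) = 663 + 8 \sqrt{26}$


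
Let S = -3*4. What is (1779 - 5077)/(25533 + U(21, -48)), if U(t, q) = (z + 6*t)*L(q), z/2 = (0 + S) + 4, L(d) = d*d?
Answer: -3298/278973 ≈ -0.011822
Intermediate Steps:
S = -12
L(d) = d²
z = -16 (z = 2*((0 - 12) + 4) = 2*(-12 + 4) = 2*(-8) = -16)
U(t, q) = q²*(-16 + 6*t) (U(t, q) = (-16 + 6*t)*q² = q²*(-16 + 6*t))
(1779 - 5077)/(25533 + U(21, -48)) = (1779 - 5077)/(25533 + (-48)²*(-16 + 6*21)) = -3298/(25533 + 2304*(-16 + 126)) = -3298/(25533 + 2304*110) = -3298/(25533 + 253440) = -3298/278973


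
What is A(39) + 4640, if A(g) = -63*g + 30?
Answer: 2213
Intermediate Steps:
A(g) = 30 - 63*g
A(39) + 4640 = (30 - 63*39) + 4640 = (30 - 2457) + 4640 = -2427 + 4640 = 2213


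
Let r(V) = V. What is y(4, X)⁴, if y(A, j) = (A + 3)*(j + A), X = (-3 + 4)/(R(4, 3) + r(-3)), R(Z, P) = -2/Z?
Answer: 456976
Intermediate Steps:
X = -2/7 (X = (-3 + 4)/(-2/4 - 3) = 1/(-2*¼ - 3) = 1/(-½ - 3) = 1/(-7/2) = 1*(-2/7) = -2/7 ≈ -0.28571)
y(A, j) = (3 + A)*(A + j)
y(4, X)⁴ = (4² + 3*4 + 3*(-2/7) + 4*(-2/7))⁴ = (16 + 12 - 6/7 - 8/7)⁴ = 26⁴ = 456976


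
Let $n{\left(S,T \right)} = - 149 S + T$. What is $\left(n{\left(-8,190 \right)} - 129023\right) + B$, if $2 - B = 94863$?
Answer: $-222502$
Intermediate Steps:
$B = -94861$ ($B = 2 - 94863 = -94861$)
$n{\left(S,T \right)} = T - 149 S$
$\left(n{\left(-8,190 \right)} - 129023\right) + B = \left(\left(190 - -1192\right) - 129023\right) - 94861 = \left(\left(190 + 1192\right) - 129023\right) - 94861 = \left(1382 - 129023\right) - 94861 = -127641 - 94861 = -222502$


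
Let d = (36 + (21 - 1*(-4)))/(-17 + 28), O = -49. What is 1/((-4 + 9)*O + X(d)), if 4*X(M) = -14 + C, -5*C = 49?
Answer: -20/5019 ≈ -0.0039849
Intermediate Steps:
C = -49/5 (C = -1/5*49 = -49/5 ≈ -9.8000)
d = 61/11 (d = (36 + (21 + 4))/11 = (36 + 25)*(1/11) = 61*(1/11) = 61/11 ≈ 5.5455)
X(M) = -119/20 (X(M) = (-14 - 49/5)/4 = (1/4)*(-119/5) = -119/20)
1/((-4 + 9)*O + X(d)) = 1/((-4 + 9)*(-49) - 119/20) = 1/(5*(-49) - 119/20) = 1/(-245 - 119/20) = 1/(-5019/20) = -20/5019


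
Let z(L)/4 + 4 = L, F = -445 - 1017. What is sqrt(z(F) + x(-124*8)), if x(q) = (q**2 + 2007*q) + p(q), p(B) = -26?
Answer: 33*I*sqrt(930) ≈ 1006.4*I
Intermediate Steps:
F = -1462
x(q) = -26 + q**2 + 2007*q (x(q) = (q**2 + 2007*q) - 26 = -26 + q**2 + 2007*q)
z(L) = -16 + 4*L
sqrt(z(F) + x(-124*8)) = sqrt((-16 + 4*(-1462)) + (-26 + (-124*8)**2 + 2007*(-124*8))) = sqrt((-16 - 5848) + (-26 + (-992)**2 + 2007*(-992))) = sqrt(-5864 + (-26 + 984064 - 1990944)) = sqrt(-5864 - 1006906) = sqrt(-1012770) = 33*I*sqrt(930)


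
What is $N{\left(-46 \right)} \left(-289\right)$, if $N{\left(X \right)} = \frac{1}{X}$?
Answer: $\frac{289}{46} \approx 6.2826$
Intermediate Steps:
$N{\left(-46 \right)} \left(-289\right) = \frac{1}{-46} \left(-289\right) = \left(- \frac{1}{46}\right) \left(-289\right) = \frac{289}{46}$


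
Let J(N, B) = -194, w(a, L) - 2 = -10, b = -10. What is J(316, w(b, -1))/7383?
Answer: -194/7383 ≈ -0.026277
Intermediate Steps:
w(a, L) = -8 (w(a, L) = 2 - 10 = -8)
J(316, w(b, -1))/7383 = -194/7383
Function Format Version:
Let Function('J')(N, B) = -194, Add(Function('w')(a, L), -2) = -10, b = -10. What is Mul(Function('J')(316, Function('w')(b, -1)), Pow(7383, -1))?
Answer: Rational(-194, 7383) ≈ -0.026277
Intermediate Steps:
Function('w')(a, L) = -8 (Function('w')(a, L) = Add(2, -10) = -8)
Mul(Function('J')(316, Function('w')(b, -1)), Pow(7383, -1)) = Mul(-194, Pow(7383, -1)) = Mul(-194, Rational(1, 7383)) = Rational(-194, 7383)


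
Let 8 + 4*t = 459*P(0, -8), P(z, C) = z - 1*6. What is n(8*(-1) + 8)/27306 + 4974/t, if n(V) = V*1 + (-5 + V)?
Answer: -271646993/37709586 ≈ -7.2037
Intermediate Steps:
P(z, C) = -6 + z (P(z, C) = z - 6 = -6 + z)
t = -1381/2 (t = -2 + (459*(-6 + 0))/4 = -2 + (459*(-6))/4 = -2 + (¼)*(-2754) = -2 - 1377/2 = -1381/2 ≈ -690.50)
n(V) = -5 + 2*V (n(V) = V + (-5 + V) = -5 + 2*V)
n(8*(-1) + 8)/27306 + 4974/t = (-5 + 2*(8*(-1) + 8))/27306 + 4974/(-1381/2) = (-5 + 2*(-8 + 8))*(1/27306) + 4974*(-2/1381) = (-5 + 2*0)*(1/27306) - 9948/1381 = (-5 + 0)*(1/27306) - 9948/1381 = -5*1/27306 - 9948/1381 = -5/27306 - 9948/1381 = -271646993/37709586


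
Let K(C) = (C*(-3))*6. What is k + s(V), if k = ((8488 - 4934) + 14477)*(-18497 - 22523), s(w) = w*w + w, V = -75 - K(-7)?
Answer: -739591420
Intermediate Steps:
K(C) = -18*C (K(C) = -3*C*6 = -18*C)
V = -201 (V = -75 - (-18)*(-7) = -75 - 1*126 = -75 - 126 = -201)
s(w) = w + w**2 (s(w) = w**2 + w = w + w**2)
k = -739631620 (k = (3554 + 14477)*(-41020) = 18031*(-41020) = -739631620)
k + s(V) = -739631620 - 201*(1 - 201) = -739631620 - 201*(-200) = -739631620 + 40200 = -739591420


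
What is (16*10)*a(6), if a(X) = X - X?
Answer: 0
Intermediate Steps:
a(X) = 0
(16*10)*a(6) = (16*10)*0 = 160*0 = 0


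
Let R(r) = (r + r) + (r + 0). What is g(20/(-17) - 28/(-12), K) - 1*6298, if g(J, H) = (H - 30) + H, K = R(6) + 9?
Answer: -6274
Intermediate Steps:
R(r) = 3*r (R(r) = 2*r + r = 3*r)
K = 27 (K = 3*6 + 9 = 18 + 9 = 27)
g(J, H) = -30 + 2*H (g(J, H) = (-30 + H) + H = -30 + 2*H)
g(20/(-17) - 28/(-12), K) - 1*6298 = (-30 + 2*27) - 1*6298 = (-30 + 54) - 6298 = 24 - 6298 = -6274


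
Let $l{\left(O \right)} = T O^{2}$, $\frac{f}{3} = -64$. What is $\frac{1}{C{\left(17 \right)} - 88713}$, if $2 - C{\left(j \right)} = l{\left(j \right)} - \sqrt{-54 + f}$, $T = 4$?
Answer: $- \frac{89867}{8076077935} - \frac{i \sqrt{246}}{8076077935} \approx -1.1128 \cdot 10^{-5} - 1.9421 \cdot 10^{-9} i$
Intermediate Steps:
$f = -192$ ($f = 3 \left(-64\right) = -192$)
$l{\left(O \right)} = 4 O^{2}$
$C{\left(j \right)} = 2 - 4 j^{2} + i \sqrt{246}$ ($C{\left(j \right)} = 2 - \left(4 j^{2} - \sqrt{-54 - 192}\right) = 2 - \left(4 j^{2} - \sqrt{-246}\right) = 2 - \left(4 j^{2} - i \sqrt{246}\right) = 2 - 4 j^{2} + i \sqrt{246}$)
$\frac{1}{C{\left(17 \right)} - 88713} = \frac{1}{\left(2 - 4 \cdot 17^{2} + i \sqrt{246}\right) - 88713} = \frac{1}{\left(2 - 1156 + i \sqrt{246}\right) - 88713} = \frac{1}{\left(-1154 + i \sqrt{246}\right) - 88713} = \frac{1}{-89867 + i \sqrt{246}}$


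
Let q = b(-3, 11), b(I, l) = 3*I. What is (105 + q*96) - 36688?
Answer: -37447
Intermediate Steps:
q = -9 (q = 3*(-3) = -9)
(105 + q*96) - 36688 = (105 - 9*96) - 36688 = (105 - 864) - 36688 = -759 - 36688 = -37447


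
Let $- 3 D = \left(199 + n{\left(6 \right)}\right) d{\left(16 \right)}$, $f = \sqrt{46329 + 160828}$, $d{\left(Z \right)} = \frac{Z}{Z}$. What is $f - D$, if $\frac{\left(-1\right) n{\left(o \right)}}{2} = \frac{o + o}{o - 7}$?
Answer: $\frac{223}{3} + \sqrt{207157} \approx 529.48$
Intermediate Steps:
$d{\left(Z \right)} = 1$
$n{\left(o \right)} = - \frac{4 o}{-7 + o}$ ($n{\left(o \right)} = - 2 \frac{o + o}{o - 7} = - 2 \frac{2 o}{-7 + o} = - \frac{4 o}{-7 + o}$)
$f = \sqrt{207157} \approx 455.15$
$D = - \frac{223}{3}$ ($D = - \frac{\left(199 - \frac{24}{-7 + 6}\right) 1}{3} = - \frac{\left(199 - \frac{24}{-1}\right) 1}{3} = - \frac{\left(199 - 24 \left(-1\right)\right) 1}{3} = - \frac{\left(199 + 24\right) 1}{3} = - \frac{223 \cdot 1}{3} = \left(- \frac{1}{3}\right) 223 = - \frac{223}{3} \approx -74.333$)
$f - D = \sqrt{207157} - - \frac{223}{3} = \sqrt{207157} + \frac{223}{3} = \frac{223}{3} + \sqrt{207157}$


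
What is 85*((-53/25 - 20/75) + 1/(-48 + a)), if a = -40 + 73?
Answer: -3128/15 ≈ -208.53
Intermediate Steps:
a = 33
85*((-53/25 - 20/75) + 1/(-48 + a)) = 85*((-53/25 - 20/75) + 1/(-48 + 33)) = 85*((-53*1/25 - 20*1/75) + 1/(-15)) = 85*((-53/25 - 4/15) - 1/15) = 85*(-179/75 - 1/15) = 85*(-184/75) = -3128/15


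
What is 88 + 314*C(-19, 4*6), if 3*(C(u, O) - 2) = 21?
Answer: 2914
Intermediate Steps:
C(u, O) = 9 (C(u, O) = 2 + (⅓)*21 = 2 + 7 = 9)
88 + 314*C(-19, 4*6) = 88 + 314*9 = 88 + 2826 = 2914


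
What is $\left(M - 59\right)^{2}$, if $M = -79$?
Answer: $19044$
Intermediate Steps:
$\left(M - 59\right)^{2} = \left(-79 - 59\right)^{2} = \left(-138\right)^{2} = 19044$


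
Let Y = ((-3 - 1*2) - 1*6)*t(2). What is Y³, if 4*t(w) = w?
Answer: -1331/8 ≈ -166.38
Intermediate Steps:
t(w) = w/4
Y = -11/2 (Y = ((-3 - 1*2) - 1*6)*((¼)*2) = ((-3 - 2) - 6)*(½) = (-5 - 6)*(½) = -11*½ = -11/2 ≈ -5.5000)
Y³ = (-11/2)³ = -1331/8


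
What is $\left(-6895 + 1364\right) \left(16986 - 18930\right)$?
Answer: $10752264$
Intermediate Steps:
$\left(-6895 + 1364\right) \left(16986 - 18930\right) = \left(-5531\right) \left(-1944\right) = 10752264$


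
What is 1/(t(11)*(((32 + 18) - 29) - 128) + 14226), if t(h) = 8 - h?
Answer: 1/14547 ≈ 6.8743e-5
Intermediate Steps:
1/(t(11)*(((32 + 18) - 29) - 128) + 14226) = 1/((8 - 1*11)*(((32 + 18) - 29) - 128) + 14226) = 1/((8 - 11)*((50 - 29) - 128) + 14226) = 1/(-3*(21 - 128) + 14226) = 1/(-3*(-107) + 14226) = 1/(321 + 14226) = 1/14547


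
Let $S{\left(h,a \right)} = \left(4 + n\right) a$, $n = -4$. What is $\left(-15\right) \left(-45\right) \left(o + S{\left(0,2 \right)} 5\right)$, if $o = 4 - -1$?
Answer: $3375$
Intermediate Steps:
$S{\left(h,a \right)} = 0$ ($S{\left(h,a \right)} = \left(4 - 4\right) a = 0 a = 0$)
$o = 5$ ($o = 4 + 1 = 5$)
$\left(-15\right) \left(-45\right) \left(o + S{\left(0,2 \right)} 5\right) = \left(-15\right) \left(-45\right) \left(5 + 0 \cdot 5\right) = 675 \left(5 + 0\right) = 675 \cdot 5 = 3375$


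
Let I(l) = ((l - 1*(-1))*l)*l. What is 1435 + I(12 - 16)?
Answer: 1387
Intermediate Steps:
I(l) = l²*(1 + l) (I(l) = ((l + 1)*l)*l = ((1 + l)*l)*l = (l*(1 + l))*l = l²*(1 + l))
1435 + I(12 - 16) = 1435 + (12 - 16)²*(1 + (12 - 16)) = 1435 + (-4)²*(1 - 4) = 1435 + 16*(-3) = 1435 - 48 = 1387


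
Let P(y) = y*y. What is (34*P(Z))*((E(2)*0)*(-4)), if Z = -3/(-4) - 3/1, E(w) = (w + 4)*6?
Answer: 0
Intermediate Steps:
E(w) = 24 + 6*w (E(w) = (4 + w)*6 = 24 + 6*w)
Z = -9/4 (Z = -3*(-¼) - 3*1 = ¾ - 3 = -9/4 ≈ -2.2500)
P(y) = y²
(34*P(Z))*((E(2)*0)*(-4)) = (34*(-9/4)²)*(((24 + 6*2)*0)*(-4)) = (34*(81/16))*(((24 + 12)*0)*(-4)) = 1377*((36*0)*(-4))/8 = 1377*(0*(-4))/8 = (1377/8)*0 = 0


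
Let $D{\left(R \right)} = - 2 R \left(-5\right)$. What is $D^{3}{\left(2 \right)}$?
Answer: $8000$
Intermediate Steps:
$D{\left(R \right)} = 10 R$
$D^{3}{\left(2 \right)} = \left(10 \cdot 2\right)^{3} = 20^{3} = 8000$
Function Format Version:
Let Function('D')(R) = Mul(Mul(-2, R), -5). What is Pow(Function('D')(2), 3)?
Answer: 8000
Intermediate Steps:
Function('D')(R) = Mul(10, R)
Pow(Function('D')(2), 3) = Pow(Mul(10, 2), 3) = Pow(20, 3) = 8000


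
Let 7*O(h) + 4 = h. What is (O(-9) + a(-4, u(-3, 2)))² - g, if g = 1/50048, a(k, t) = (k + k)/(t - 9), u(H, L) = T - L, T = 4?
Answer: 1251151/2452352 ≈ 0.51018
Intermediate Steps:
O(h) = -4/7 + h/7
u(H, L) = 4 - L
a(k, t) = 2*k/(-9 + t) (a(k, t) = (2*k)/(-9 + t) = 2*k/(-9 + t))
g = 1/50048 ≈ 1.9981e-5
(O(-9) + a(-4, u(-3, 2)))² - g = ((-4/7 + (⅐)*(-9)) + 2*(-4)/(-9 + (4 - 1*2)))² - 1*1/50048 = ((-4/7 - 9/7) + 2*(-4)/(-9 + (4 - 2)))² - 1/50048 = (-13/7 + 2*(-4)/(-9 + 2))² - 1/50048 = (-13/7 + 2*(-4)/(-7))² - 1/50048 = (-13/7 + 2*(-4)*(-⅐))² - 1/50048 = (-13/7 + 8/7)² - 1/50048 = (-5/7)² - 1/50048 = 25/49 - 1/50048 = 1251151/2452352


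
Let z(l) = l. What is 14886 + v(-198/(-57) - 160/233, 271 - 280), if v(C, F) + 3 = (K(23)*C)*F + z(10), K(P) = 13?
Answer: 64487765/4427 ≈ 14567.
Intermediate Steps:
v(C, F) = 7 + 13*C*F (v(C, F) = -3 + ((13*C)*F + 10) = -3 + (13*C*F + 10) = -3 + (10 + 13*C*F) = 7 + 13*C*F)
14886 + v(-198/(-57) - 160/233, 271 - 280) = 14886 + (7 + 13*(-198/(-57) - 160/233)*(271 - 280)) = 14886 + (7 + 13*(-198*(-1/57) - 160*1/233)*(-9)) = 14886 + (7 + 13*(66/19 - 160/233)*(-9)) = 14886 + (7 + 13*(12338/4427)*(-9)) = 14886 + (7 - 1443546/4427) = 14886 - 1412557/4427 = 64487765/4427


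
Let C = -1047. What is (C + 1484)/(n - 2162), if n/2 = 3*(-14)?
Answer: -437/2246 ≈ -0.19457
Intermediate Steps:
n = -84 (n = 2*(3*(-14)) = 2*(-42) = -84)
(C + 1484)/(n - 2162) = (-1047 + 1484)/(-84 - 2162) = 437/(-2246) = 437*(-1/2246) = -437/2246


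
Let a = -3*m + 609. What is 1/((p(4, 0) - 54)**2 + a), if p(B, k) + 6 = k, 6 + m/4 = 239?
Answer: 1/1413 ≈ 0.00070771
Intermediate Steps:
m = 932 (m = -24 + 4*239 = -24 + 956 = 932)
p(B, k) = -6 + k
a = -2187 (a = -3*932 + 609 = -2796 + 609 = -2187)
1/((p(4, 0) - 54)**2 + a) = 1/(((-6 + 0) - 54)**2 - 2187) = 1/((-6 - 54)**2 - 2187) = 1/((-60)**2 - 2187) = 1/(3600 - 2187) = 1/1413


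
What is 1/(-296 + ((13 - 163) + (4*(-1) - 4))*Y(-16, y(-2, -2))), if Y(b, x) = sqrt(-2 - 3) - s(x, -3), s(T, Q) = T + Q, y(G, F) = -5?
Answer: I/(2*(-780*I + 79*sqrt(5))) ≈ -0.00060975 + 0.00013809*I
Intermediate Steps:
s(T, Q) = Q + T
Y(b, x) = 3 - x + I*sqrt(5) (Y(b, x) = sqrt(-2 - 3) - (-3 + x) = sqrt(-5) + (3 - x) = I*sqrt(5) + (3 - x) = 3 - x + I*sqrt(5))
1/(-296 + ((13 - 163) + (4*(-1) - 4))*Y(-16, y(-2, -2))) = 1/(-296 + ((13 - 163) + (4*(-1) - 4))*(3 - 1*(-5) + I*sqrt(5))) = 1/(-296 + (-150 + (-4 - 4))*(3 + 5 + I*sqrt(5))) = 1/(-296 + (-150 - 8)*(8 + I*sqrt(5))) = 1/(-296 - 158*(8 + I*sqrt(5))) = 1/(-296 + (-1264 - 158*I*sqrt(5))) = 1/(-1560 - 158*I*sqrt(5))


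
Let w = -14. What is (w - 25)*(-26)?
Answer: 1014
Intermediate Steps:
(w - 25)*(-26) = (-14 - 25)*(-26) = -39*(-26) = 1014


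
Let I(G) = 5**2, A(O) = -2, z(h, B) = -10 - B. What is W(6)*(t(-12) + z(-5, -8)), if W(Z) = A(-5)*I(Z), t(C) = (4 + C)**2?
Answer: -3100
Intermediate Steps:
I(G) = 25
W(Z) = -50 (W(Z) = -2*25 = -50)
W(6)*(t(-12) + z(-5, -8)) = -50*((4 - 12)**2 + (-10 - 1*(-8))) = -50*((-8)**2 + (-10 + 8)) = -50*(64 - 2) = -50*62 = -3100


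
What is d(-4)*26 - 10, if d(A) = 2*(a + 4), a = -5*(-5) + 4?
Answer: 1706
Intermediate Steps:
a = 29 (a = 25 + 4 = 29)
d(A) = 66 (d(A) = 2*(29 + 4) = 2*33 = 66)
d(-4)*26 - 10 = 66*26 - 10 = 1716 - 10 = 1706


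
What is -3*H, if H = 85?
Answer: -255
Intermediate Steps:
-3*H = -3*85 = -255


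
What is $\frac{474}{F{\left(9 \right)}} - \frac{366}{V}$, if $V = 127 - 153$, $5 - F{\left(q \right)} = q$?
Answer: $- \frac{2715}{26} \approx -104.42$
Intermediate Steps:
$F{\left(q \right)} = 5 - q$
$V = -26$ ($V = 127 - 153 = -26$)
$\frac{474}{F{\left(9 \right)}} - \frac{366}{V} = \frac{474}{5 - 9} - \frac{366}{-26} = \frac{474}{5 - 9} - - \frac{183}{13} = \frac{474}{-4} + \frac{183}{13} = 474 \left(- \frac{1}{4}\right) + \frac{183}{13} = - \frac{237}{2} + \frac{183}{13} = - \frac{2715}{26}$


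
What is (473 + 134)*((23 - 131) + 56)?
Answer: -31564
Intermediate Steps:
(473 + 134)*((23 - 131) + 56) = 607*(-108 + 56) = 607*(-52) = -31564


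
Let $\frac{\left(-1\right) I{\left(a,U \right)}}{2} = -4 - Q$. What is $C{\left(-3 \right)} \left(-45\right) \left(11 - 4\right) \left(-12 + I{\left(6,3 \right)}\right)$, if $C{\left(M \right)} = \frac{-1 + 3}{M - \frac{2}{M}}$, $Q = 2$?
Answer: $0$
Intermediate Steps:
$I{\left(a,U \right)} = 12$ ($I{\left(a,U \right)} = - 2 \left(-4 - 2\right) = \left(-2\right) \left(-6\right) = 12$)
$C{\left(M \right)} = \frac{2}{M - \frac{2}{M}}$
$C{\left(-3 \right)} \left(-45\right) \left(11 - 4\right) \left(-12 + I{\left(6,3 \right)}\right) = 2 \left(-3\right) \frac{1}{-2 + \left(-3\right)^{2}} \left(-45\right) \left(11 - 4\right) \left(-12 + 12\right) = 2 \left(-3\right) \frac{1}{-2 + 9} \left(-45\right) 7 \cdot 0 = 2 \left(-3\right) \frac{1}{7} \left(-45\right) 0 = \left(- \frac{6}{7}\right) \left(-45\right) 0 = \frac{270}{7} \cdot 0 = 0$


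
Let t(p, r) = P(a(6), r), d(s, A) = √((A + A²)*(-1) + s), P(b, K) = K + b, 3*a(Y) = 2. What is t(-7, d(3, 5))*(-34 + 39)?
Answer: 10/3 + 15*I*√3 ≈ 3.3333 + 25.981*I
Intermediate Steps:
a(Y) = ⅔ (a(Y) = (⅓)*2 = ⅔)
d(s, A) = √(s - A - A²) (d(s, A) = √((-A - A²) + s) = √(s - A - A²))
t(p, r) = ⅔ + r (t(p, r) = r + ⅔ = ⅔ + r)
t(-7, d(3, 5))*(-34 + 39) = (⅔ + √(3 - 1*5 - 1*5²))*(-34 + 39) = (⅔ + √(3 - 5 - 1*25))*5 = (⅔ + √(3 - 5 - 25))*5 = (⅔ + √(-27))*5 = (⅔ + 3*I*√3)*5 = 10/3 + 15*I*√3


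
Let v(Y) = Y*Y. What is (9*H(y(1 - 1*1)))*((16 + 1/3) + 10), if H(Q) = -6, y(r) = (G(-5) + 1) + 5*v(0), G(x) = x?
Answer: -1422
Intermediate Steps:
v(Y) = Y²
y(r) = -4 (y(r) = (-5 + 1) + 5*0² = -4 + 5*0 = -4 + 0 = -4)
(9*H(y(1 - 1*1)))*((16 + 1/3) + 10) = (9*(-6))*((16 + 1/3) + 10) = -54*((16 + ⅓) + 10) = -54*(49/3 + 10) = -54*79/3 = -1422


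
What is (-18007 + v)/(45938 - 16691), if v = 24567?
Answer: 6560/29247 ≈ 0.22430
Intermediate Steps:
(-18007 + v)/(45938 - 16691) = (-18007 + 24567)/(45938 - 16691) = 6560/29247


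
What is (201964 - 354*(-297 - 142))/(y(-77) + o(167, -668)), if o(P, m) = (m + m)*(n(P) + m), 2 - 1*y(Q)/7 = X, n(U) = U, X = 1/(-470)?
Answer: 167963900/314594507 ≈ 0.53391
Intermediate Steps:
X = -1/470 ≈ -0.0021277
y(Q) = 6587/470 (y(Q) = 14 - 7*(-1/470) = 14 + 7/470 = 6587/470)
o(P, m) = 2*m*(P + m) (o(P, m) = (m + m)*(P + m) = (2*m)*(P + m) = 2*m*(P + m))
(201964 - 354*(-297 - 142))/(y(-77) + o(167, -668)) = (201964 - 354*(-297 - 142))/(6587/470 + 2*(-668)*(167 - 668)) = (201964 - 354*(-439))/(6587/470 + 2*(-668)*(-501)) = (201964 + 155406)/(6587/470 + 669336) = 357370/(314594507/470) = 357370*(470/314594507) = 167963900/314594507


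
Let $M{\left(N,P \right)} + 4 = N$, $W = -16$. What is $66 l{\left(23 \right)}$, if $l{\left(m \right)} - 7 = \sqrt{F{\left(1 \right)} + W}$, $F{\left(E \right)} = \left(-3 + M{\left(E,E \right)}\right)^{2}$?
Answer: $462 + 132 \sqrt{5} \approx 757.16$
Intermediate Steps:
$M{\left(N,P \right)} = -4 + N$
$F{\left(E \right)} = \left(-7 + E\right)^{2}$ ($F{\left(E \right)} = \left(-3 + \left(-4 + E\right)\right)^{2} = \left(-7 + E\right)^{2}$)
$l{\left(m \right)} = 7 + 2 \sqrt{5}$ ($l{\left(m \right)} = 7 + \sqrt{\left(-7 + 1\right)^{2} - 16} = 7 + \sqrt{\left(-6\right)^{2} - 16} = 7 + \sqrt{36 - 16} = 7 + \sqrt{20} = 7 + 2 \sqrt{5}$)
$66 l{\left(23 \right)} = 66 \left(7 + 2 \sqrt{5}\right) = 462 + 132 \sqrt{5}$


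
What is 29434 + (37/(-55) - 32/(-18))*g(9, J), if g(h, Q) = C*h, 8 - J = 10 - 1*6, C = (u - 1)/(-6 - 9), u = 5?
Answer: 24280862/825 ≈ 29431.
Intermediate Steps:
C = -4/15 (C = (5 - 1)/(-6 - 9) = 4/(-15) = 4*(-1/15) = -4/15 ≈ -0.26667)
J = 4 (J = 8 - (10 - 1*6) = 8 - (10 - 6) = 8 - 1*4 = 8 - 4 = 4)
g(h, Q) = -4*h/15
29434 + (37/(-55) - 32/(-18))*g(9, J) = 29434 + (37/(-55) - 32/(-18))*(-4/15*9) = 29434 + (37*(-1/55) - 32*(-1/18))*(-12/5) = 29434 + (-37/55 + 16/9)*(-12/5) = 29434 + (547/495)*(-12/5) = 29434 - 2188/825 = 24280862/825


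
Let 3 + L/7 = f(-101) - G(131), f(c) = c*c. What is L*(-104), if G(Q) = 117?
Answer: -7338968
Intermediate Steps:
f(c) = c²
L = 70567 (L = -21 + 7*((-101)² - 1*117) = -21 + 7*(10201 - 117) = -21 + 7*10084 = -21 + 70588 = 70567)
L*(-104) = 70567*(-104) = -7338968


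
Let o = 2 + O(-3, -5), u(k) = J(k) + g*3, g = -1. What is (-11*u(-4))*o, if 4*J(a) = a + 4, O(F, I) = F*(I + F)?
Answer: 858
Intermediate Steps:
O(F, I) = F*(F + I)
J(a) = 1 + a/4 (J(a) = (a + 4)/4 = (4 + a)/4 = 1 + a/4)
u(k) = -2 + k/4 (u(k) = (1 + k/4) - 1*3 = (1 + k/4) - 3 = -2 + k/4)
o = 26 (o = 2 - 3*(-3 - 5) = 2 - 3*(-8) = 2 + 24 = 26)
(-11*u(-4))*o = -11*(-2 + (1/4)*(-4))*26 = -11*(-2 - 1)*26 = -11*(-3)*26 = 33*26 = 858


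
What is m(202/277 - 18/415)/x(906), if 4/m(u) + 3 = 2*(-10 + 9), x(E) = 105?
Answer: -4/525 ≈ -0.0076190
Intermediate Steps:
m(u) = -⅘ (m(u) = 4/(-3 + 2*(-10 + 9)) = 4/(-3 + 2*(-1)) = 4/(-3 - 2) = 4/(-5) = 4*(-⅕) = -⅘)
m(202/277 - 18/415)/x(906) = -⅘/105 = -⅘*1/105 = -4/525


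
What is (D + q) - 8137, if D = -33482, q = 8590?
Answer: -33029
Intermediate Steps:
(D + q) - 8137 = (-33482 + 8590) - 8137 = -24892 - 8137 = -33029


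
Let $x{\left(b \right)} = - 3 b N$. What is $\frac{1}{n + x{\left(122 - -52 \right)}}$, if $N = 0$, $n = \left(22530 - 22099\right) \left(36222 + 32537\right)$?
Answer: $\frac{1}{29635129} \approx 3.3744 \cdot 10^{-8}$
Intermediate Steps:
$n = 29635129$ ($n = 431 \cdot 68759 = 29635129$)
$x{\left(b \right)} = 0$ ($x{\left(b \right)} = - 3 b 0 = 0$)
$\frac{1}{n + x{\left(122 - -52 \right)}} = \frac{1}{29635129 + 0} = \frac{1}{29635129}$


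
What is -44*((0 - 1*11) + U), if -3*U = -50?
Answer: -748/3 ≈ -249.33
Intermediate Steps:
U = 50/3 (U = -⅓*(-50) = 50/3 ≈ 16.667)
-44*((0 - 1*11) + U) = -44*((0 - 1*11) + 50/3) = -44*((0 - 11) + 50/3) = -44*(-11 + 50/3) = -44*17/3 = -748/3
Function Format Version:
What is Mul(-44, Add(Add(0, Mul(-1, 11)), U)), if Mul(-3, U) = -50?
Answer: Rational(-748, 3) ≈ -249.33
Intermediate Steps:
U = Rational(50, 3) (U = Mul(Rational(-1, 3), -50) = Rational(50, 3) ≈ 16.667)
Mul(-44, Add(Add(0, Mul(-1, 11)), U)) = Mul(-44, Add(Add(0, Mul(-1, 11)), Rational(50, 3))) = Mul(-44, Add(Add(0, -11), Rational(50, 3))) = Mul(-44, Add(-11, Rational(50, 3))) = Mul(-44, Rational(17, 3)) = Rational(-748, 3)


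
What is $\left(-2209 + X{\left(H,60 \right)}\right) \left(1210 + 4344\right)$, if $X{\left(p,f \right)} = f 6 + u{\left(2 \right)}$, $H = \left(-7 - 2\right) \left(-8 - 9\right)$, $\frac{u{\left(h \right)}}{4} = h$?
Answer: $-10224914$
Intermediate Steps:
$u{\left(h \right)} = 4 h$
$H = 153$ ($H = \left(-9\right) \left(-17\right) = 153$)
$X{\left(p,f \right)} = 8 + 6 f$ ($X{\left(p,f \right)} = f 6 + 4 \cdot 2 = 6 f + 8 = 8 + 6 f$)
$\left(-2209 + X{\left(H,60 \right)}\right) \left(1210 + 4344\right) = \left(-2209 + \left(8 + 6 \cdot 60\right)\right) \left(1210 + 4344\right) = \left(-2209 + \left(8 + 360\right)\right) 5554 = \left(-2209 + 368\right) 5554 = \left(-1841\right) 5554 = -10224914$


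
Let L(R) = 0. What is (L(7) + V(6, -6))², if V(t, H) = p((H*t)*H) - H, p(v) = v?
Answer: 49284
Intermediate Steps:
V(t, H) = -H + t*H² (V(t, H) = (H*t)*H - H = t*H² - H = -H + t*H²)
(L(7) + V(6, -6))² = (0 - 6*(-1 - 6*6))² = (0 - 6*(-1 - 36))² = (0 - 6*(-37))² = (0 + 222)² = 222² = 49284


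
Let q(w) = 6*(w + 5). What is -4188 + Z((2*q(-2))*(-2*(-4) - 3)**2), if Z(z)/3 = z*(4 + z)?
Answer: 2436612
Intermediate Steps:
q(w) = 30 + 6*w (q(w) = 6*(5 + w) = 30 + 6*w)
Z(z) = 3*z*(4 + z) (Z(z) = 3*(z*(4 + z)) = 3*z*(4 + z))
-4188 + Z((2*q(-2))*(-2*(-4) - 3)**2) = -4188 + 3*((2*(30 + 6*(-2)))*(-2*(-4) - 3)**2)*(4 + (2*(30 + 6*(-2)))*(-2*(-4) - 3)**2) = -4188 + 3*((2*(30 - 12))*(8 - 3)**2)*(4 + (2*(30 - 12))*(8 - 3)**2) = -4188 + 3*((2*18)*5**2)*(4 + (2*18)*5**2) = -4188 + 3*(36*25)*(4 + 36*25) = -4188 + 3*900*(4 + 900) = -4188 + 3*900*904 = -4188 + 2440800 = 2436612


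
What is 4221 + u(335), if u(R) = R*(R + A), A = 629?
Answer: 327161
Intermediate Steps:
u(R) = R*(629 + R) (u(R) = R*(R + 629) = R*(629 + R))
4221 + u(335) = 4221 + 335*(629 + 335) = 4221 + 335*964 = 4221 + 322940 = 327161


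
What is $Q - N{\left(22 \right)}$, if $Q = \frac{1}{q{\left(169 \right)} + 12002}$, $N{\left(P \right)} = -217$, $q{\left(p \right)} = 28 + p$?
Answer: $\frac{2647184}{12199} \approx 217.0$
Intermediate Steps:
$Q = \frac{1}{12199}$ ($Q = \frac{1}{\left(28 + 169\right) + 12002} = \frac{1}{197 + 12002} = \frac{1}{12199} \approx 8.1974 \cdot 10^{-5}$)
$Q - N{\left(22 \right)} = \frac{1}{12199} - -217 = \frac{1}{12199} + 217 = \frac{2647184}{12199}$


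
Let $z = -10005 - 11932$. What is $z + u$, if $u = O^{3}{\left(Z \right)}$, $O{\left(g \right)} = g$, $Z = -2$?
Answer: $-21945$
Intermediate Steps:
$z = -21937$
$u = -8$ ($u = \left(-2\right)^{3} = -8$)
$z + u = -21937 - 8 = -21945$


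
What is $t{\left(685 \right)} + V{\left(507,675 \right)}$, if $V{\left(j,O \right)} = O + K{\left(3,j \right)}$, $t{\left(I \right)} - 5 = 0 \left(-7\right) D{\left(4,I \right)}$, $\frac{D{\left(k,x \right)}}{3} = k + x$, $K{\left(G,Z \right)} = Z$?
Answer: $1187$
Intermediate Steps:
$D{\left(k,x \right)} = 3 k + 3 x$ ($D{\left(k,x \right)} = 3 \left(k + x\right) = 3 k + 3 x$)
$t{\left(I \right)} = 5$ ($t{\left(I \right)} = 5 + 0 \left(-7\right) \left(3 \cdot 4 + 3 I\right) = 5 + 0 \left(12 + 3 I\right) = 5 + 0 = 5$)
$V{\left(j,O \right)} = O + j$
$t{\left(685 \right)} + V{\left(507,675 \right)} = 5 + \left(675 + 507\right) = 5 + 1182 = 1187$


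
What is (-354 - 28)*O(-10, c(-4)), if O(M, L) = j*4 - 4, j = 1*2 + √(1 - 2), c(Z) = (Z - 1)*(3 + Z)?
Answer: -1528 - 1528*I ≈ -1528.0 - 1528.0*I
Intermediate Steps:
c(Z) = (-1 + Z)*(3 + Z)
j = 2 + I (j = 2 + √(-1) = 2 + I ≈ 2.0 + 1.0*I)
O(M, L) = 4 + 4*I (O(M, L) = (2 + I)*4 - 4 = (8 + 4*I) - 4 = 4 + 4*I)
(-354 - 28)*O(-10, c(-4)) = (-354 - 28)*(4 + 4*I) = -382*(4 + 4*I) = -1528 - 1528*I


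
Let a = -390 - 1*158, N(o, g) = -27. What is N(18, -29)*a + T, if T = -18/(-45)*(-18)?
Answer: 73944/5 ≈ 14789.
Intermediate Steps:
T = -36/5 (T = -18*(-1/45)*(-18) = (⅖)*(-18) = -36/5 ≈ -7.2000)
a = -548 (a = -390 - 158 = -548)
N(18, -29)*a + T = -27*(-548) - 36/5 = 14796 - 36/5 = 73944/5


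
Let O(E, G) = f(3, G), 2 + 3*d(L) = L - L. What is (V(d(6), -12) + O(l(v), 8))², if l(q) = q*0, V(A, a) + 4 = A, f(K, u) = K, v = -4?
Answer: 25/9 ≈ 2.7778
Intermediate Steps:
d(L) = -⅔ (d(L) = -⅔ + (L - L)/3 = -⅔ + (⅓)*0 = -⅔ + 0 = -⅔)
V(A, a) = -4 + A
l(q) = 0
O(E, G) = 3
(V(d(6), -12) + O(l(v), 8))² = ((-4 - ⅔) + 3)² = (-14/3 + 3)² = (-5/3)² = 25/9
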